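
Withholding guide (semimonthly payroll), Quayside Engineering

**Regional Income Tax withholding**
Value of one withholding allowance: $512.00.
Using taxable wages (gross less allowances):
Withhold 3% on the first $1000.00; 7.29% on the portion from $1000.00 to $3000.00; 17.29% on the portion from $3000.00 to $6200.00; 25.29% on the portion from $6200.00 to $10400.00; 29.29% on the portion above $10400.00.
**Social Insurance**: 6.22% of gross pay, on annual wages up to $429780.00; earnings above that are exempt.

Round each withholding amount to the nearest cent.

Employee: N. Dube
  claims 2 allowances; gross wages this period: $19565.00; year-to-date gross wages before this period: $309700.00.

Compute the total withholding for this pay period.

Regional Income Tax: taxable = $19565.00 − 2×$512.00 = $18541.00
  $1791.26 + 29.29% × ($18541.00 − $10400.00) = $1791.26 + 29.29% × $8141.00 = $4175.76
Social Insurance: 6.22% × $19565.00 = $1216.94
Total: $4175.76 + $1216.94 = $5392.70

$5392.70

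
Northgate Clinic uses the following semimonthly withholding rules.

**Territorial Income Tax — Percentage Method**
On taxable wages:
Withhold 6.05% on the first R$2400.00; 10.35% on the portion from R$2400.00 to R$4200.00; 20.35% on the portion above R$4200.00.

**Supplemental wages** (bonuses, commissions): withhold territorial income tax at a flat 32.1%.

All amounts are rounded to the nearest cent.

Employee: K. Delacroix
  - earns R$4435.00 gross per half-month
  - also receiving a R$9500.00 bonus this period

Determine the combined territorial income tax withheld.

Territorial Income Tax: taxable = R$4435.00
  R$331.50 + 20.35% × (R$4435.00 − R$4200.00) = R$331.50 + 20.35% × R$235.00 = R$379.32
Supplemental (32.1% flat on bonus): 32.1% × R$9500.00 = R$3049.50
Total territorial income tax: R$379.32 + R$3049.50 = R$3428.82

R$3428.82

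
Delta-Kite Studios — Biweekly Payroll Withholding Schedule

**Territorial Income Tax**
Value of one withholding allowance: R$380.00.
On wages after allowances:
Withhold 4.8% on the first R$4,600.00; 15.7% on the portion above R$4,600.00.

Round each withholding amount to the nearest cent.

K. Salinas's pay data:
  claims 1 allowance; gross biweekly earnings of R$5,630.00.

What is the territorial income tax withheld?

R$322.85

Territorial Income Tax: taxable = R$5,630.00 − 1×R$380.00 = R$5,250.00
  R$220.80 + 15.7% × (R$5,250.00 − R$4,600.00) = R$220.80 + 15.7% × R$650.00 = R$322.85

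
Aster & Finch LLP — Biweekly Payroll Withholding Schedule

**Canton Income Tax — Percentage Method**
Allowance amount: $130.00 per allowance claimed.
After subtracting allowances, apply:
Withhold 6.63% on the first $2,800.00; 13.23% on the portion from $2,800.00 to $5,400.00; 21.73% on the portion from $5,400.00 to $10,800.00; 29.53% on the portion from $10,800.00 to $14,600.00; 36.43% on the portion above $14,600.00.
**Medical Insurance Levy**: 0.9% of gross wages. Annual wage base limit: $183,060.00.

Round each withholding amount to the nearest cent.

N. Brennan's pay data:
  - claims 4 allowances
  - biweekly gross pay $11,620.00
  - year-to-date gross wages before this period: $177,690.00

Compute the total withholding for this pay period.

Canton Income Tax: taxable = $11,620.00 − 4×$130.00 = $11,100.00
  $1,703.04 + 29.53% × ($11,100.00 − $10,800.00) = $1,703.04 + 29.53% × $300.00 = $1,791.63
Medical Insurance Levy: cap $183,060.00 − YTD $177,690.00 = $5,370.00 subject; 0.9% × $5,370.00 = $48.33
Total: $1,791.63 + $48.33 = $1,839.96

$1,839.96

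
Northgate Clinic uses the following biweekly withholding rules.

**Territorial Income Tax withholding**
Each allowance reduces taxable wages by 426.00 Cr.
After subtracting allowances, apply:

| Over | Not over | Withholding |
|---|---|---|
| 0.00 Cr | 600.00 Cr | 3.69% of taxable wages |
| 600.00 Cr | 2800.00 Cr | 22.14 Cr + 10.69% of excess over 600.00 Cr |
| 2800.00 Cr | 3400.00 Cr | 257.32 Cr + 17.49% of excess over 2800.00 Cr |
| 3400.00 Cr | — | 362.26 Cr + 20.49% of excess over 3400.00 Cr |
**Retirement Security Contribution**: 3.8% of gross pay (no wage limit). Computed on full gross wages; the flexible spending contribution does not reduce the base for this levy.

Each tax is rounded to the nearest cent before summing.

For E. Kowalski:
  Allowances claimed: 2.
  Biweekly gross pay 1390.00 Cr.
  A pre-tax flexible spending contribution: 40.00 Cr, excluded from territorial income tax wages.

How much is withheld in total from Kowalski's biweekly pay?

71.20 Cr

Territorial Income Tax: taxable = 1390.00 Cr − 40.00 Cr − 2×426.00 Cr = 498.00 Cr
  3.69% × 498.00 Cr = 18.38 Cr
Retirement Security Contribution: 3.8% × 1390.00 Cr = 52.82 Cr
Total: 18.38 Cr + 52.82 Cr = 71.20 Cr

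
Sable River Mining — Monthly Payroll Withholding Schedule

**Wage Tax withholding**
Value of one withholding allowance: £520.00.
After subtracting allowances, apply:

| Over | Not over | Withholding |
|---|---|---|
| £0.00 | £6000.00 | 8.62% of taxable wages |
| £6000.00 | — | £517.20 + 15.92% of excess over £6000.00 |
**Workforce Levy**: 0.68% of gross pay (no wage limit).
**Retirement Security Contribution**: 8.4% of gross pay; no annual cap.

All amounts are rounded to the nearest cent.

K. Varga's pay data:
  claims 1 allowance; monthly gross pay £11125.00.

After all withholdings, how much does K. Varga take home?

£8864.53

Wage Tax: taxable = £11125.00 − 1×£520.00 = £10605.00
  £517.20 + 15.92% × (£10605.00 − £6000.00) = £517.20 + 15.92% × £4605.00 = £1250.32
Workforce Levy: 0.68% × £11125.00 = £75.65
Retirement Security Contribution: 8.4% × £11125.00 = £934.50
Total withheld: £1250.32 + £75.65 + £934.50 = £2260.47
Net pay: £11125.00 − £2260.47 = £8864.53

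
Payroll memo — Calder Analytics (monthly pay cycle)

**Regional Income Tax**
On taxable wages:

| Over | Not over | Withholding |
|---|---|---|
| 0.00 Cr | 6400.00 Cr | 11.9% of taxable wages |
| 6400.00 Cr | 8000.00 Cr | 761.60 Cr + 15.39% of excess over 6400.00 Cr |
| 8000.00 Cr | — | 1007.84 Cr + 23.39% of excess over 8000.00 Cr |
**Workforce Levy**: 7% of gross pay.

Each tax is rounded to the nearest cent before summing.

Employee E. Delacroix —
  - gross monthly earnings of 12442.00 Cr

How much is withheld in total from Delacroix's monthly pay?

Regional Income Tax: taxable = 12442.00 Cr
  1007.84 Cr + 23.39% × (12442.00 Cr − 8000.00 Cr) = 1007.84 Cr + 23.39% × 4442.00 Cr = 2046.82 Cr
Workforce Levy: 7% × 12442.00 Cr = 870.94 Cr
Total: 2046.82 Cr + 870.94 Cr = 2917.76 Cr

2917.76 Cr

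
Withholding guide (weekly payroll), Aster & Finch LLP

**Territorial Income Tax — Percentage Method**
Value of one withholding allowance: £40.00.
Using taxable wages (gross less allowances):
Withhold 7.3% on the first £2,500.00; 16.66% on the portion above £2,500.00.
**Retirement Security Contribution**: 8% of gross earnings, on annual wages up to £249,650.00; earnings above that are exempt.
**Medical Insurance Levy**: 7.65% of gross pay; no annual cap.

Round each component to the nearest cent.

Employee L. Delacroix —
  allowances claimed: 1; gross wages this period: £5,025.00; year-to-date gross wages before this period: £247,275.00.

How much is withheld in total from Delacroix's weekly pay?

Territorial Income Tax: taxable = £5,025.00 − 1×£40.00 = £4,985.00
  £182.50 + 16.66% × (£4,985.00 − £2,500.00) = £182.50 + 16.66% × £2,485.00 = £596.50
Retirement Security Contribution: cap £249,650.00 − YTD £247,275.00 = £2,375.00 subject; 8% × £2,375.00 = £190.00
Medical Insurance Levy: 7.65% × £5,025.00 = £384.41
Total: £596.50 + £190.00 + £384.41 = £1,170.91

£1,170.91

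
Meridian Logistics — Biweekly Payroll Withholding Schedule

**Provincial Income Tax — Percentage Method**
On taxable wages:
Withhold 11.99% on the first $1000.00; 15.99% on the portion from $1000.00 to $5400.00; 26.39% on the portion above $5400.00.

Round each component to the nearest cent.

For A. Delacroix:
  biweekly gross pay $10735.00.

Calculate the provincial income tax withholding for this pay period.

Provincial Income Tax: taxable = $10735.00
  $823.46 + 26.39% × ($10735.00 − $5400.00) = $823.46 + 26.39% × $5335.00 = $2231.37

$2231.37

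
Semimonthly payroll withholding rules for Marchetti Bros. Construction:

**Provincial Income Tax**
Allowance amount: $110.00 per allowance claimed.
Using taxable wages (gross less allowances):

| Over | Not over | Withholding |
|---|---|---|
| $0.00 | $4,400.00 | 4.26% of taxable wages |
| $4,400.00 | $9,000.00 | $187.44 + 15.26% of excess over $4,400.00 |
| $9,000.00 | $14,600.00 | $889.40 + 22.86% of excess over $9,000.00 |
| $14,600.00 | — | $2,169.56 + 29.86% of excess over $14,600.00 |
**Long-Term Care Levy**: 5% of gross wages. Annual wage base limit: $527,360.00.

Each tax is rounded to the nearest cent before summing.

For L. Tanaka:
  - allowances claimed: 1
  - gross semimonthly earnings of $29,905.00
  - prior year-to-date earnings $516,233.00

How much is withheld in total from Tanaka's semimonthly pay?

Provincial Income Tax: taxable = $29,905.00 − 1×$110.00 = $29,795.00
  $2,169.56 + 29.86% × ($29,795.00 − $14,600.00) = $2,169.56 + 29.86% × $15,195.00 = $6,706.79
Long-Term Care Levy: cap $527,360.00 − YTD $516,233.00 = $11,127.00 subject; 5% × $11,127.00 = $556.35
Total: $6,706.79 + $556.35 = $7,263.14

$7,263.14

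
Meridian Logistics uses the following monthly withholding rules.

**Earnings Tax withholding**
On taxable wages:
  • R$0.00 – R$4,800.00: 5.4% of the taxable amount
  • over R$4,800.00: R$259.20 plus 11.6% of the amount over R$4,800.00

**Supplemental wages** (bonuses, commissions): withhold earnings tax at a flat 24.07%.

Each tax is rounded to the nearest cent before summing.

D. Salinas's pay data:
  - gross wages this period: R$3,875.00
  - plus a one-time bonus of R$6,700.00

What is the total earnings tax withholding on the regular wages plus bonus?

R$1,821.94

Earnings Tax: taxable = R$3,875.00
  5.4% × R$3,875.00 = R$209.25
Supplemental (24.07% flat on bonus): 24.07% × R$6,700.00 = R$1,612.69
Total earnings tax: R$209.25 + R$1,612.69 = R$1,821.94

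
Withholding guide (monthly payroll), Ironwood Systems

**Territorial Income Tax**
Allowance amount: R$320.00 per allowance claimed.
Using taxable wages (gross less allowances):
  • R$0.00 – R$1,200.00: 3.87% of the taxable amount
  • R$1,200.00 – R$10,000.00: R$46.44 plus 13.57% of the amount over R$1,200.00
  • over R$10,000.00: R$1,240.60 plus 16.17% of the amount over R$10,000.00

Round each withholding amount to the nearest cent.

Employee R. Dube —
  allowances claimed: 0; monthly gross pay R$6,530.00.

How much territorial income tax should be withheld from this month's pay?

R$769.72

Territorial Income Tax: taxable = R$6,530.00
  R$46.44 + 13.57% × (R$6,530.00 − R$1,200.00) = R$46.44 + 13.57% × R$5,330.00 = R$769.72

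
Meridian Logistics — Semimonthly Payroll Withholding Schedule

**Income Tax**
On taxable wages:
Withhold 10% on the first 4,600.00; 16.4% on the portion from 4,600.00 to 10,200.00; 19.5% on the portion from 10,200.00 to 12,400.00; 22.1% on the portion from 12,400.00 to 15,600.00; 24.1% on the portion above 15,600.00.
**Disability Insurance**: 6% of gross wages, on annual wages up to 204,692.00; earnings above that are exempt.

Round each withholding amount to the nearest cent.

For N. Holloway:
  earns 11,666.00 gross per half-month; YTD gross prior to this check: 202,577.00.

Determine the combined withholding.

1,791.17

Income Tax: taxable = 11,666.00
  1,378.40 + 19.5% × (11,666.00 − 10,200.00) = 1,378.40 + 19.5% × 1,466.00 = 1,664.27
Disability Insurance: cap 204,692.00 − YTD 202,577.00 = 2,115.00 subject; 6% × 2,115.00 = 126.90
Total: 1,664.27 + 126.90 = 1,791.17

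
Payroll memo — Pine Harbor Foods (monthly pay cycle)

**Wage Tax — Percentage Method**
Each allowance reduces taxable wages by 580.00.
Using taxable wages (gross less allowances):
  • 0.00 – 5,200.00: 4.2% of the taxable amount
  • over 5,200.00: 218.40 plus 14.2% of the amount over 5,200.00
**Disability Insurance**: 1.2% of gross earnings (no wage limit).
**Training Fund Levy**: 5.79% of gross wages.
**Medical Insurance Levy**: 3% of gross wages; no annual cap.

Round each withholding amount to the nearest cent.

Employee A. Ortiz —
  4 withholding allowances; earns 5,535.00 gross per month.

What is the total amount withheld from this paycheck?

687.98

Wage Tax: taxable = 5,535.00 − 4×580.00 = 3,215.00
  4.2% × 3,215.00 = 135.03
Disability Insurance: 1.2% × 5,535.00 = 66.42
Training Fund Levy: 5.79% × 5,535.00 = 320.48
Medical Insurance Levy: 3% × 5,535.00 = 166.05
Total: 135.03 + 66.42 + 320.48 + 166.05 = 687.98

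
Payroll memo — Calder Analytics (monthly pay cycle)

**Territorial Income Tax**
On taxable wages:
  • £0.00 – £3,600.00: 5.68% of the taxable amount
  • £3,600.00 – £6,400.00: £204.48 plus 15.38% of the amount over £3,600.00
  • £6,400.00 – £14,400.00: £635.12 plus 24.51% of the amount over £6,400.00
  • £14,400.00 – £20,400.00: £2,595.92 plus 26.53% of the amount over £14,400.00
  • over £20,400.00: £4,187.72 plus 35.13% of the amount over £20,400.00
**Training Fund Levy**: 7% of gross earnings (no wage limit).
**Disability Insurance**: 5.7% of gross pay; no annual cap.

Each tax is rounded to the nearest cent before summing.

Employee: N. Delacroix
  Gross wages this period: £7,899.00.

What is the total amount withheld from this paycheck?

Territorial Income Tax: taxable = £7,899.00
  £635.12 + 24.51% × (£7,899.00 − £6,400.00) = £635.12 + 24.51% × £1,499.00 = £1,002.52
Training Fund Levy: 7% × £7,899.00 = £552.93
Disability Insurance: 5.7% × £7,899.00 = £450.24
Total: £1,002.52 + £552.93 + £450.24 = £2,005.69

£2,005.69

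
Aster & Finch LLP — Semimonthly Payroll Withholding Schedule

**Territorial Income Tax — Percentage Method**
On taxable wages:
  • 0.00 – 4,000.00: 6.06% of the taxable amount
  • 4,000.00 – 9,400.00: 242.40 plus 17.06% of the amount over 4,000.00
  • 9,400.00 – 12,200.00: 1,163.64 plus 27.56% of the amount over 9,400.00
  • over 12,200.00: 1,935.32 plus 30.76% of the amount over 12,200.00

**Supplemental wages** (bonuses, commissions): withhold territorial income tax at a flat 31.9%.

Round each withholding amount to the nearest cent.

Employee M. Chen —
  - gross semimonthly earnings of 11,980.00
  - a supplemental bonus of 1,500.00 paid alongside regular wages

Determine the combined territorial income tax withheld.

Territorial Income Tax: taxable = 11,980.00
  1,163.64 + 27.56% × (11,980.00 − 9,400.00) = 1,163.64 + 27.56% × 2,580.00 = 1,874.69
Supplemental (31.9% flat on bonus): 31.9% × 1,500.00 = 478.50
Total territorial income tax: 1,874.69 + 478.50 = 2,353.19

2,353.19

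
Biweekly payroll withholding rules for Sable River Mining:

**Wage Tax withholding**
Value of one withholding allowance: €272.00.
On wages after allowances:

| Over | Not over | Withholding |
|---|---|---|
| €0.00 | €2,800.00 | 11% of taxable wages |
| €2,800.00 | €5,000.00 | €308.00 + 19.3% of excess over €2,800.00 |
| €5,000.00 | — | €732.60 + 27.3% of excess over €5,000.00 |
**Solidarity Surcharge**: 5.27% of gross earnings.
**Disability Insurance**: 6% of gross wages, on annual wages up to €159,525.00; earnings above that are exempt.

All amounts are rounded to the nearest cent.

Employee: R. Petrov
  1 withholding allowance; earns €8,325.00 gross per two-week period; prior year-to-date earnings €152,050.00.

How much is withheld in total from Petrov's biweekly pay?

€2,453.30

Wage Tax: taxable = €8,325.00 − 1×€272.00 = €8,053.00
  €732.60 + 27.3% × (€8,053.00 − €5,000.00) = €732.60 + 27.3% × €3,053.00 = €1,566.07
Solidarity Surcharge: 5.27% × €8,325.00 = €438.73
Disability Insurance: cap €159,525.00 − YTD €152,050.00 = €7,475.00 subject; 6% × €7,475.00 = €448.50
Total: €1,566.07 + €438.73 + €448.50 = €2,453.30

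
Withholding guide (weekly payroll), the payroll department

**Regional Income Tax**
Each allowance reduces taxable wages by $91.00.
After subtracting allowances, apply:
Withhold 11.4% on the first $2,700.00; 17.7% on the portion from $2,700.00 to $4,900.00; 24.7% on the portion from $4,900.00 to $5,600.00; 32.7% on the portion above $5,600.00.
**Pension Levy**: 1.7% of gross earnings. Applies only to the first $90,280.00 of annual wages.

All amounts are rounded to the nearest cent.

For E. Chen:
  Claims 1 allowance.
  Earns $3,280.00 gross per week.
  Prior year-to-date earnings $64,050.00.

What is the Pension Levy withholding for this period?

Pension Levy: 1.7% × $3,280.00 = $55.76

$55.76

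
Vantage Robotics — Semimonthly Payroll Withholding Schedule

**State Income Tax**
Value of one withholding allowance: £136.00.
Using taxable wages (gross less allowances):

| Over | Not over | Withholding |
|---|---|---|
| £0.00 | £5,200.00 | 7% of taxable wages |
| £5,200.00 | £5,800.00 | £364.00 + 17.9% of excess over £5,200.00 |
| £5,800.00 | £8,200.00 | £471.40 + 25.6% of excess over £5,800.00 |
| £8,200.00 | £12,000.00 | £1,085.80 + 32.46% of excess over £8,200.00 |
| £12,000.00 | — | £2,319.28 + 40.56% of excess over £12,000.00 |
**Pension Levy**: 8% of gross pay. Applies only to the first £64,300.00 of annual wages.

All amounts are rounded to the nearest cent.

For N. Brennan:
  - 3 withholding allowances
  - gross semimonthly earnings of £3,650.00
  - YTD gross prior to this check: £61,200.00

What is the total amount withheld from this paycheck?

State Income Tax: taxable = £3,650.00 − 3×£136.00 = £3,242.00
  7% × £3,242.00 = £226.94
Pension Levy: cap £64,300.00 − YTD £61,200.00 = £3,100.00 subject; 8% × £3,100.00 = £248.00
Total: £226.94 + £248.00 = £474.94

£474.94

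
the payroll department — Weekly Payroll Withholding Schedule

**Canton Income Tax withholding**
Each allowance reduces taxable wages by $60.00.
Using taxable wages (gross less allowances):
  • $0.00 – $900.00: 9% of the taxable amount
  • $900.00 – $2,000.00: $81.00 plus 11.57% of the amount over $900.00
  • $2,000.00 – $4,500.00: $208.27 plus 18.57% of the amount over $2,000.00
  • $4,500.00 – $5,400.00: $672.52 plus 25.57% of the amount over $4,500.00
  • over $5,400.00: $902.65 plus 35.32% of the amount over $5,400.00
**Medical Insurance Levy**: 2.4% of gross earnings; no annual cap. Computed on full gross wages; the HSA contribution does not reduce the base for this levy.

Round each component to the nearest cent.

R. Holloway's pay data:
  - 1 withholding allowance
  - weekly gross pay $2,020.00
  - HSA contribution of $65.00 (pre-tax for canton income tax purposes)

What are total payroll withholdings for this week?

$244.60

Canton Income Tax: taxable = $2,020.00 − $65.00 − 1×$60.00 = $1,895.00
  $81.00 + 11.57% × ($1,895.00 − $900.00) = $81.00 + 11.57% × $995.00 = $196.12
Medical Insurance Levy: 2.4% × $2,020.00 = $48.48
Total: $196.12 + $48.48 = $244.60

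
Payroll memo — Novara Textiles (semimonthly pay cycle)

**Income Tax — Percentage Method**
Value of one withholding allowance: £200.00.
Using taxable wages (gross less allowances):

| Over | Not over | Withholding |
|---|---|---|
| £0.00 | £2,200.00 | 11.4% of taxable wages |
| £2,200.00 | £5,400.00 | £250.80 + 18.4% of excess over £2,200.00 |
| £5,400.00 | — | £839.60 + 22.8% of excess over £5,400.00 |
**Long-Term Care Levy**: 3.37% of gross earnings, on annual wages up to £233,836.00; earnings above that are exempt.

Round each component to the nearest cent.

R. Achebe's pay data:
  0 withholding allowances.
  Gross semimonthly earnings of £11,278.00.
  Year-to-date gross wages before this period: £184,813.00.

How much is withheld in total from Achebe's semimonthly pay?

Income Tax: taxable = £11,278.00
  £839.60 + 22.8% × (£11,278.00 − £5,400.00) = £839.60 + 22.8% × £5,878.00 = £2,179.78
Long-Term Care Levy: 3.37% × £11,278.00 = £380.07
Total: £2,179.78 + £380.07 = £2,559.85

£2,559.85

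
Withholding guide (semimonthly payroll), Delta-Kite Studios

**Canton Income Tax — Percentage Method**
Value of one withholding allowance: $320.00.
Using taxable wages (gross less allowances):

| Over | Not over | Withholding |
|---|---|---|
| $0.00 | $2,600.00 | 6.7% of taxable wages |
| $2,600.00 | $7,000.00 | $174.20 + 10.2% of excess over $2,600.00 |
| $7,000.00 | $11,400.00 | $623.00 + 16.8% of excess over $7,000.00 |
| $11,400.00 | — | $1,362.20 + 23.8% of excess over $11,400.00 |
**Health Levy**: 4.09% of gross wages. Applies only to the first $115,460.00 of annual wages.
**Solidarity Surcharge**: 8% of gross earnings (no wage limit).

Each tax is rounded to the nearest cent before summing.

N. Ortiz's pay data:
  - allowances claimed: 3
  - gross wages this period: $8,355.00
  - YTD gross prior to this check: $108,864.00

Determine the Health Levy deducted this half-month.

$269.78

Health Levy: cap $115,460.00 − YTD $108,864.00 = $6,596.00 subject; 4.09% × $6,596.00 = $269.78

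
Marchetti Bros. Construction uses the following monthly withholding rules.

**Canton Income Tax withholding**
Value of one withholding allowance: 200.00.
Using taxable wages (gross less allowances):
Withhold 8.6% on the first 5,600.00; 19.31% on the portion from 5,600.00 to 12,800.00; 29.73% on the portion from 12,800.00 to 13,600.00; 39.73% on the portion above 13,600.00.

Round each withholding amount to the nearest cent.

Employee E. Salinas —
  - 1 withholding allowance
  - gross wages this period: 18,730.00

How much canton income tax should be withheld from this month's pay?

Canton Income Tax: taxable = 18,730.00 − 1×200.00 = 18,530.00
  2,109.76 + 39.73% × (18,530.00 − 13,600.00) = 2,109.76 + 39.73% × 4,930.00 = 4,068.45

4,068.45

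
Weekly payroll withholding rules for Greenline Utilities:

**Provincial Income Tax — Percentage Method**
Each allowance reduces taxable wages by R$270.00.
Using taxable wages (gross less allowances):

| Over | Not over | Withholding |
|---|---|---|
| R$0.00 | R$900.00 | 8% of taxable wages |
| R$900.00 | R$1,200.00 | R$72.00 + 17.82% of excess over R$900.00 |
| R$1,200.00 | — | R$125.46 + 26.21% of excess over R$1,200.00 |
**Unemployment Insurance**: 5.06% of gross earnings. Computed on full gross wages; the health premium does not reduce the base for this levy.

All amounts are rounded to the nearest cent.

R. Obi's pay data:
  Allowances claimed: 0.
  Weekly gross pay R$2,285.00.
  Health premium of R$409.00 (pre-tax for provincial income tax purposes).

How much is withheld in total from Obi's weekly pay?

Provincial Income Tax: taxable = R$2,285.00 − R$409.00 = R$1,876.00
  R$125.46 + 26.21% × (R$1,876.00 − R$1,200.00) = R$125.46 + 26.21% × R$676.00 = R$302.64
Unemployment Insurance: 5.06% × R$2,285.00 = R$115.62
Total: R$302.64 + R$115.62 = R$418.26

R$418.26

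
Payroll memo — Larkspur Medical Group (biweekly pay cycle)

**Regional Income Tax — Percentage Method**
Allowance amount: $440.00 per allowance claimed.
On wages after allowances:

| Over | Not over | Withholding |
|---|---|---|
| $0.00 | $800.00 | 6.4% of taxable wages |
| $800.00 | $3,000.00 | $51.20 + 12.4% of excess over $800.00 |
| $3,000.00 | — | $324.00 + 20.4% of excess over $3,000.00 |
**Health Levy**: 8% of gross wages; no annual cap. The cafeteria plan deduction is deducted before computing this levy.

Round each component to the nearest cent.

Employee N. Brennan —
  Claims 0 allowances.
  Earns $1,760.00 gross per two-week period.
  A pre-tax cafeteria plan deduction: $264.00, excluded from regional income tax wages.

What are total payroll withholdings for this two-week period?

Regional Income Tax: taxable = $1,760.00 − $264.00 = $1,496.00
  $51.20 + 12.4% × ($1,496.00 − $800.00) = $51.20 + 12.4% × $696.00 = $137.50
Health Levy: 8% × $1,496.00 = $119.68
Total: $137.50 + $119.68 = $257.18

$257.18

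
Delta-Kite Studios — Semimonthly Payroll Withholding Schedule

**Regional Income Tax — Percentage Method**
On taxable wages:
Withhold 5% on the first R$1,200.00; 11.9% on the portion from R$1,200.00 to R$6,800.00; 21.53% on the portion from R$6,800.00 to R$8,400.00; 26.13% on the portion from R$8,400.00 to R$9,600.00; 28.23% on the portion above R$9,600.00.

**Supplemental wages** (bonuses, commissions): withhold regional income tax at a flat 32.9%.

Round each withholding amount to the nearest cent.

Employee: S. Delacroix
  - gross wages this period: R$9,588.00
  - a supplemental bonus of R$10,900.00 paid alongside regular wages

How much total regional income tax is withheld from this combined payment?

Regional Income Tax: taxable = R$9,588.00
  R$1,070.88 + 26.13% × (R$9,588.00 − R$8,400.00) = R$1,070.88 + 26.13% × R$1,188.00 = R$1,381.30
Supplemental (32.9% flat on bonus): 32.9% × R$10,900.00 = R$3,586.10
Total regional income tax: R$1,381.30 + R$3,586.10 = R$4,967.40

R$4,967.40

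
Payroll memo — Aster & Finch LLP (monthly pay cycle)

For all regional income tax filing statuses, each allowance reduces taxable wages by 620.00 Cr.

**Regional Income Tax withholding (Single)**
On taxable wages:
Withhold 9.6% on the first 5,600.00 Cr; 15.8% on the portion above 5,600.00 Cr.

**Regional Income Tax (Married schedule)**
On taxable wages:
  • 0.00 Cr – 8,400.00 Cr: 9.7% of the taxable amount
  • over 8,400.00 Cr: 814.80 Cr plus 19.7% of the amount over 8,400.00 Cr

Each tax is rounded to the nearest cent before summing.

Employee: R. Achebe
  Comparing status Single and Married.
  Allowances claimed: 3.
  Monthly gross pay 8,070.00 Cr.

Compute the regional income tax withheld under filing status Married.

602.37 Cr

Regional Income Tax (Married): taxable = 8,070.00 Cr − 3×620.00 Cr = 6,210.00 Cr
  9.7% × 6,210.00 Cr = 602.37 Cr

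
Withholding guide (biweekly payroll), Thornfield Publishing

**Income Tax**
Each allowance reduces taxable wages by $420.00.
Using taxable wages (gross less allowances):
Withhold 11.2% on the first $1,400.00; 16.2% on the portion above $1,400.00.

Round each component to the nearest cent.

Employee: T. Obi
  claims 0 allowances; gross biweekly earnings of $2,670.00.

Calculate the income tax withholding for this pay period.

Income Tax: taxable = $2,670.00
  $156.80 + 16.2% × ($2,670.00 − $1,400.00) = $156.80 + 16.2% × $1,270.00 = $362.54

$362.54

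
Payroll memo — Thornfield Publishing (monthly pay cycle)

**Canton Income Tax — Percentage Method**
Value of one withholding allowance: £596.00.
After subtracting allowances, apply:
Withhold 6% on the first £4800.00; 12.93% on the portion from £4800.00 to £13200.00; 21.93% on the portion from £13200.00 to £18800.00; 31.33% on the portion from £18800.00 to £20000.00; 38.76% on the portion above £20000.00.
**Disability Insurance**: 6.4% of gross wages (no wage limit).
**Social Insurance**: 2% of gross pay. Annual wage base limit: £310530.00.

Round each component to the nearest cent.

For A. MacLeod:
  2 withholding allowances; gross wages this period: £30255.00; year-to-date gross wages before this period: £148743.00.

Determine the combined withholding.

Canton Income Tax: taxable = £30255.00 − 2×£596.00 = £29063.00
  £2978.16 + 38.76% × (£29063.00 − £20000.00) = £2978.16 + 38.76% × £9063.00 = £6490.98
Disability Insurance: 6.4% × £30255.00 = £1936.32
Social Insurance: 2% × £30255.00 = £605.10
Total: £6490.98 + £1936.32 + £605.10 = £9032.40

£9032.40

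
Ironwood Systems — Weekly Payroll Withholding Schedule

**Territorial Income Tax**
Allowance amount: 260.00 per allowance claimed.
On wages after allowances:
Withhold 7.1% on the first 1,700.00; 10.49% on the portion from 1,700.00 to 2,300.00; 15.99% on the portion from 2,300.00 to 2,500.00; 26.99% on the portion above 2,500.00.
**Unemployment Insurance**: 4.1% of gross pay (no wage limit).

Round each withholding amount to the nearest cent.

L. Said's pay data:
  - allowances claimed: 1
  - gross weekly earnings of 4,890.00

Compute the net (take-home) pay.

3,899.00

Territorial Income Tax: taxable = 4,890.00 − 1×260.00 = 4,630.00
  215.62 + 26.99% × (4,630.00 − 2,500.00) = 215.62 + 26.99% × 2,130.00 = 790.51
Unemployment Insurance: 4.1% × 4,890.00 = 200.49
Total withheld: 790.51 + 200.49 = 991.00
Net pay: 4,890.00 − 991.00 = 3,899.00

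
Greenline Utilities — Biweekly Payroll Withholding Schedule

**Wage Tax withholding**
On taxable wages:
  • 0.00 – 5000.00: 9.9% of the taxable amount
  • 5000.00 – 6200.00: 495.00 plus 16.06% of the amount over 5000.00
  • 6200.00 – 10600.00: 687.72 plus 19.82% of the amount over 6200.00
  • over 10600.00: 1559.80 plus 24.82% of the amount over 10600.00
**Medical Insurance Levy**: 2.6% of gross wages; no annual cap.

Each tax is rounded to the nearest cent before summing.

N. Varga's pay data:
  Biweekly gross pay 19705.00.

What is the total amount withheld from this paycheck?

Wage Tax: taxable = 19705.00
  1559.80 + 24.82% × (19705.00 − 10600.00) = 1559.80 + 24.82% × 9105.00 = 3819.66
Medical Insurance Levy: 2.6% × 19705.00 = 512.33
Total: 3819.66 + 512.33 = 4331.99

4331.99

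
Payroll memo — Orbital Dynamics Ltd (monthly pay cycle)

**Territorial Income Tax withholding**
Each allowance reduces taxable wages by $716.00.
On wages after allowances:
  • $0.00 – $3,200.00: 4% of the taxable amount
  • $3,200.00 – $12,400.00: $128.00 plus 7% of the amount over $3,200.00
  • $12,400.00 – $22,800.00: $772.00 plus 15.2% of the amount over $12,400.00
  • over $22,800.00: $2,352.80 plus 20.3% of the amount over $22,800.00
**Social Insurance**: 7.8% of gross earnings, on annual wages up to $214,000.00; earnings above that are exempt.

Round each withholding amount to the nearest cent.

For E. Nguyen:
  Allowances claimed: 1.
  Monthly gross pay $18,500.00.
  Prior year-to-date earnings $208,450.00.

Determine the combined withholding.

Territorial Income Tax: taxable = $18,500.00 − 1×$716.00 = $17,784.00
  $772.00 + 15.2% × ($17,784.00 − $12,400.00) = $772.00 + 15.2% × $5,384.00 = $1,590.37
Social Insurance: cap $214,000.00 − YTD $208,450.00 = $5,550.00 subject; 7.8% × $5,550.00 = $432.90
Total: $1,590.37 + $432.90 = $2,023.27

$2,023.27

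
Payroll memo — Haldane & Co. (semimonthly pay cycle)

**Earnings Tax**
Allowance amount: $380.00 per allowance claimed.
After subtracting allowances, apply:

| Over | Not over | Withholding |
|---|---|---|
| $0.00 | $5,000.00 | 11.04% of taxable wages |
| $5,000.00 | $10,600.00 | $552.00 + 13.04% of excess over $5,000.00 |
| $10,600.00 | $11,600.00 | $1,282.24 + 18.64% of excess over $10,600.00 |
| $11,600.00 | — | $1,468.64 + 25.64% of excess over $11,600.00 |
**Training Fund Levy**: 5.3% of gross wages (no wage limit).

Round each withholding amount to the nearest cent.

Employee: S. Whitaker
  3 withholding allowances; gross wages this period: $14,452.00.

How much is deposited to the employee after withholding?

$11,778.44

Earnings Tax: taxable = $14,452.00 − 3×$380.00 = $13,312.00
  $1,468.64 + 25.64% × ($13,312.00 − $11,600.00) = $1,468.64 + 25.64% × $1,712.00 = $1,907.60
Training Fund Levy: 5.3% × $14,452.00 = $765.96
Total withheld: $1,907.60 + $765.96 = $2,673.56
Net pay: $14,452.00 − $2,673.56 = $11,778.44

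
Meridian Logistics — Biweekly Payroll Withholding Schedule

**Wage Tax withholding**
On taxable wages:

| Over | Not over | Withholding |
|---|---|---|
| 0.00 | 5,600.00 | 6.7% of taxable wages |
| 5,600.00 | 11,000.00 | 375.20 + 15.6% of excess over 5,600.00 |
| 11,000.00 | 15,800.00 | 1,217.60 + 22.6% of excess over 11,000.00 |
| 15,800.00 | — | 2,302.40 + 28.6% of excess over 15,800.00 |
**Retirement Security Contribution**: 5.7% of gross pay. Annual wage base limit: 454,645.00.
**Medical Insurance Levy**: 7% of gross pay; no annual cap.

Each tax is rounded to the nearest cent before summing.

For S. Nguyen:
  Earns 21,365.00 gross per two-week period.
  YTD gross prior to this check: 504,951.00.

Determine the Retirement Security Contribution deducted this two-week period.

0.00

Retirement Security Contribution: YTD 504,951.00 ≥ cap 454,645.00 → 0.00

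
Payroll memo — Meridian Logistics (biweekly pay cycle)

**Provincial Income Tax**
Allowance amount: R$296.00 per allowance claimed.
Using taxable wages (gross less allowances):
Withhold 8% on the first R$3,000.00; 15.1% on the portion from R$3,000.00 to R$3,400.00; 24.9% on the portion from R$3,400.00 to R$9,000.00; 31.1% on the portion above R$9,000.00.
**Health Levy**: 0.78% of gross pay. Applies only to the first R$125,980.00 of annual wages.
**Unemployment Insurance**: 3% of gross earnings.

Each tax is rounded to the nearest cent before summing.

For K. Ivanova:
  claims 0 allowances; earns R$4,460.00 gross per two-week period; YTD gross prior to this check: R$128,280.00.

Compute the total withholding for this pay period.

R$698.14

Provincial Income Tax: taxable = R$4,460.00
  R$300.40 + 24.9% × (R$4,460.00 − R$3,400.00) = R$300.40 + 24.9% × R$1,060.00 = R$564.34
Health Levy: YTD R$128,280.00 ≥ cap R$125,980.00 → R$0.00
Unemployment Insurance: 3% × R$4,460.00 = R$133.80
Total: R$564.34 + R$0.00 + R$133.80 = R$698.14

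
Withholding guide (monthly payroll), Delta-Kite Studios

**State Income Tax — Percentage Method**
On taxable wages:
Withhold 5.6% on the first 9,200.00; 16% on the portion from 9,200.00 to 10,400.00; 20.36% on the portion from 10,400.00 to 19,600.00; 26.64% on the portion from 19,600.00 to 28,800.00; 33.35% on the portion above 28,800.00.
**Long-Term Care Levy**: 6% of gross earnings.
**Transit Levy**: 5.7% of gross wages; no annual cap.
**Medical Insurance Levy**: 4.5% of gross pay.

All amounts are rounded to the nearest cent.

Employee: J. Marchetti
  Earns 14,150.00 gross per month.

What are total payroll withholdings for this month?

3,763.00

State Income Tax: taxable = 14,150.00
  707.20 + 20.36% × (14,150.00 − 10,400.00) = 707.20 + 20.36% × 3,750.00 = 1,470.70
Long-Term Care Levy: 6% × 14,150.00 = 849.00
Transit Levy: 5.7% × 14,150.00 = 806.55
Medical Insurance Levy: 4.5% × 14,150.00 = 636.75
Total: 1,470.70 + 849.00 + 806.55 + 636.75 = 3,763.00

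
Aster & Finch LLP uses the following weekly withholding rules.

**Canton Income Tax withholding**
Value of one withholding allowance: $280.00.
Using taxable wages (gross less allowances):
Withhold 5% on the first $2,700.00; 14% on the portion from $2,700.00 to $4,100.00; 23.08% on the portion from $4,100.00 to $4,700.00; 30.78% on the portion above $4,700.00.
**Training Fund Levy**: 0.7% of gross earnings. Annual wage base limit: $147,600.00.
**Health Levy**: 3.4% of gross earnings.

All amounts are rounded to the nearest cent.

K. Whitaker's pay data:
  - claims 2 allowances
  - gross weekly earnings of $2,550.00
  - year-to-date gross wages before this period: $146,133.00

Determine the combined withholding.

Canton Income Tax: taxable = $2,550.00 − 2×$280.00 = $1,990.00
  5% × $1,990.00 = $99.50
Training Fund Levy: cap $147,600.00 − YTD $146,133.00 = $1,467.00 subject; 0.7% × $1,467.00 = $10.27
Health Levy: 3.4% × $2,550.00 = $86.70
Total: $99.50 + $10.27 + $86.70 = $196.47

$196.47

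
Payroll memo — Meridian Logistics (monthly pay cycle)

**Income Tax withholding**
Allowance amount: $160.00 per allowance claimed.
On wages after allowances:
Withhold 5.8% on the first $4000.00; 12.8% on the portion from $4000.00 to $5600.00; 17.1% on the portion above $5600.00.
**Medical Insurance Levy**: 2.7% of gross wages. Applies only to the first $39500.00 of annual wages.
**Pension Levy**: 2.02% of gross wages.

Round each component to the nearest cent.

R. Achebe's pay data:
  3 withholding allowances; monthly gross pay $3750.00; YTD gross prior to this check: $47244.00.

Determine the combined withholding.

Income Tax: taxable = $3750.00 − 3×$160.00 = $3270.00
  5.8% × $3270.00 = $189.66
Medical Insurance Levy: YTD $47244.00 ≥ cap $39500.00 → $0.00
Pension Levy: 2.02% × $3750.00 = $75.75
Total: $189.66 + $0.00 + $75.75 = $265.41

$265.41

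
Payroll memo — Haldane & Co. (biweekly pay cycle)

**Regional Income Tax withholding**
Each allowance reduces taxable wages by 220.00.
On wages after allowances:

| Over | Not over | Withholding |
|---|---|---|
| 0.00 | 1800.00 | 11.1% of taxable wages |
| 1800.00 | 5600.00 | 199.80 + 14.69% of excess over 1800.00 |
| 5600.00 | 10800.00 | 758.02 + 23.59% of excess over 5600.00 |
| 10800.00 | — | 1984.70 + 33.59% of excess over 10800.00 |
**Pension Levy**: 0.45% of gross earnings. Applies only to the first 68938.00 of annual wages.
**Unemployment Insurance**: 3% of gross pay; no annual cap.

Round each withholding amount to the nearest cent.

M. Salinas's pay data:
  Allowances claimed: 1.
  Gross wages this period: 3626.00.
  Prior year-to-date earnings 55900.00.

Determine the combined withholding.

560.82

Regional Income Tax: taxable = 3626.00 − 1×220.00 = 3406.00
  199.80 + 14.69% × (3406.00 − 1800.00) = 199.80 + 14.69% × 1606.00 = 435.72
Pension Levy: 0.45% × 3626.00 = 16.32
Unemployment Insurance: 3% × 3626.00 = 108.78
Total: 435.72 + 16.32 + 108.78 = 560.82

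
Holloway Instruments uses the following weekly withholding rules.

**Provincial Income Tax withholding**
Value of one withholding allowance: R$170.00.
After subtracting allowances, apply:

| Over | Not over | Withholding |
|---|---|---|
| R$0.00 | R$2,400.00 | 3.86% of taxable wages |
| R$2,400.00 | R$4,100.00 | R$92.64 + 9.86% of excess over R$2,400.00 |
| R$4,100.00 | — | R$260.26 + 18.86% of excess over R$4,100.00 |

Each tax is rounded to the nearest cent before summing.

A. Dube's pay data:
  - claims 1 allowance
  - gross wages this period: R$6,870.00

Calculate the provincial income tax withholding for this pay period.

Provincial Income Tax: taxable = R$6,870.00 − 1×R$170.00 = R$6,700.00
  R$260.26 + 18.86% × (R$6,700.00 − R$4,100.00) = R$260.26 + 18.86% × R$2,600.00 = R$750.62

R$750.62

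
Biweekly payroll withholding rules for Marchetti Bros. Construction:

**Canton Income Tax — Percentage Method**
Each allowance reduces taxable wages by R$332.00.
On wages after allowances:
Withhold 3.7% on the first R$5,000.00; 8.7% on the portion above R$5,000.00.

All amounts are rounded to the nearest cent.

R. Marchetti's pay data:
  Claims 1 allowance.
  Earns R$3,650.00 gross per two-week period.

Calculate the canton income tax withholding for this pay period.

R$122.77

Canton Income Tax: taxable = R$3,650.00 − 1×R$332.00 = R$3,318.00
  3.7% × R$3,318.00 = R$122.77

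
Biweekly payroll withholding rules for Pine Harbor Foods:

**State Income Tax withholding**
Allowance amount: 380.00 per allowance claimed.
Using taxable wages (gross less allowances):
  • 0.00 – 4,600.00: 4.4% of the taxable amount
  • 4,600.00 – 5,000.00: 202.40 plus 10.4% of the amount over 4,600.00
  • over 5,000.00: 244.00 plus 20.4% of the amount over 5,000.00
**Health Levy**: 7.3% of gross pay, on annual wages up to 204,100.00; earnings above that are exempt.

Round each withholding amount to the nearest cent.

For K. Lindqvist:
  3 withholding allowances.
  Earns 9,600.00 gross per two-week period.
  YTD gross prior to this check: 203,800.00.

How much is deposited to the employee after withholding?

8,628.26

State Income Tax: taxable = 9,600.00 − 3×380.00 = 8,460.00
  244.00 + 20.4% × (8,460.00 − 5,000.00) = 244.00 + 20.4% × 3,460.00 = 949.84
Health Levy: cap 204,100.00 − YTD 203,800.00 = 300.00 subject; 7.3% × 300.00 = 21.90
Total withheld: 949.84 + 21.90 = 971.74
Net pay: 9,600.00 − 971.74 = 8,628.26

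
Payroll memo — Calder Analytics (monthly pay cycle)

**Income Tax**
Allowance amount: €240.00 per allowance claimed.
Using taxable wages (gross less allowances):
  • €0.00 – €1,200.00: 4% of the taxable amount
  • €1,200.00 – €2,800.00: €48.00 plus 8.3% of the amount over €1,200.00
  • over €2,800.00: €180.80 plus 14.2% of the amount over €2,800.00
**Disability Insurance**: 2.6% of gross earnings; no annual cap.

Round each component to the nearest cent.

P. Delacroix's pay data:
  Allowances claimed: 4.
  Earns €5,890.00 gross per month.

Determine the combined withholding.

€636.40

Income Tax: taxable = €5,890.00 − 4×€240.00 = €4,930.00
  €180.80 + 14.2% × (€4,930.00 − €2,800.00) = €180.80 + 14.2% × €2,130.00 = €483.26
Disability Insurance: 2.6% × €5,890.00 = €153.14
Total: €483.26 + €153.14 = €636.40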